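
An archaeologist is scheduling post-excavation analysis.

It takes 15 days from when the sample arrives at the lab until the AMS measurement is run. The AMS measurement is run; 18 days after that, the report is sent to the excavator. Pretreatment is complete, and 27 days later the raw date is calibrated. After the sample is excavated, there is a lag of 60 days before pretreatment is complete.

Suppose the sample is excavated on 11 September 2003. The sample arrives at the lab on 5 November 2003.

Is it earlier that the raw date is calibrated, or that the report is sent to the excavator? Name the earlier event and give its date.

The sample is excavated: Sep 11, 2003.
Pretreatment is complete: Sep 11, 2003 + 60 days = Nov 10, 2003.
The raw date is calibrated: Nov 10, 2003 + 27 days = Dec 7, 2003.
The sample arrives at the lab: Nov 5, 2003.
The AMS measurement is run: Nov 5, 2003 + 15 days = Nov 20, 2003.
The report is sent to the excavator: Nov 20, 2003 + 18 days = Dec 8, 2003.
Comparing: the raw date is calibrated on Dec 7, 2003 vs the report is sent to the excavator on Dec 8, 2003. Earlier: the raw date is calibrated.

The raw date is calibrated — 7 December 2003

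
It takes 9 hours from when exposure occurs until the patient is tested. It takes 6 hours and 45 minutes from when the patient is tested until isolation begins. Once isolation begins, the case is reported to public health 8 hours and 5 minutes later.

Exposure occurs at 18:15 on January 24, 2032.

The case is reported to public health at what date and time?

Exposure occurs: 18:15 Jan 24, 2032.
The patient is tested: 18:15 Jan 24, 2032 + 9h = 03:15 Jan 25, 2032.
Isolation begins: 03:15 Jan 25, 2032 + 6h45m = 10:00 Jan 25, 2032.
The case is reported to public health: 10:00 Jan 25, 2032 + 8h05m = 18:05 Jan 25, 2032.

18:05 on January 25, 2032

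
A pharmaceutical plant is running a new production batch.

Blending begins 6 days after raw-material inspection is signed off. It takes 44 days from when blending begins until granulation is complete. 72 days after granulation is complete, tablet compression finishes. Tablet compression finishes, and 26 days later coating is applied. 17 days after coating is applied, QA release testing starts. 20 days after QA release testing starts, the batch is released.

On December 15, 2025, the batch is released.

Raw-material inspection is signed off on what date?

The batch is released: Dec 15, 2025.
QA release testing starts: Dec 15, 2025 − 20 days = Nov 25, 2025.
Coating is applied: Nov 25, 2025 − 17 days = Nov 8, 2025.
Tablet compression finishes: Nov 8, 2025 − 26 days = Oct 13, 2025.
Granulation is complete: Oct 13, 2025 − 72 days = Aug 2, 2025.
Blending begins: Aug 2, 2025 − 44 days = Jun 19, 2025.
Raw-material inspection is signed off: Jun 19, 2025 − 6 days = Jun 13, 2025.

June 13, 2025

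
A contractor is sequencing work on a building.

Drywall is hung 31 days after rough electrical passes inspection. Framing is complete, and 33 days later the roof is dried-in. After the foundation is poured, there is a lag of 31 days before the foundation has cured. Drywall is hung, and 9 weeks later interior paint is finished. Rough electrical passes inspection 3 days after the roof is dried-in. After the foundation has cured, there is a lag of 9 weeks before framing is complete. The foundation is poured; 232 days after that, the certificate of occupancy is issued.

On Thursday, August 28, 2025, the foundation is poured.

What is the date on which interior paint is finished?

Thursday, April 9, 2026

The foundation is poured: Aug 28, 2025.
The foundation has cured: Aug 28, 2025 + 31 days = Sep 28, 2025.
Framing is complete: Sep 28, 2025 + 9 weeks = Nov 30, 2025.
The roof is dried-in: Nov 30, 2025 + 33 days = Jan 2, 2026.
Rough electrical passes inspection: Jan 2, 2026 + 3 days = Jan 5, 2026.
Drywall is hung: Jan 5, 2026 + 31 days = Feb 5, 2026.
Interior paint is finished: Feb 5, 2026 + 9 weeks = Apr 9, 2026.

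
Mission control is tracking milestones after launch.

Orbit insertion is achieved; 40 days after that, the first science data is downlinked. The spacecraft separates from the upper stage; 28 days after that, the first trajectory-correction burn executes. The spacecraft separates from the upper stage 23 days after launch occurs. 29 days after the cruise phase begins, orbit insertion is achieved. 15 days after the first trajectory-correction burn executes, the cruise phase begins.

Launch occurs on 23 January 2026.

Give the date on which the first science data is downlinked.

7 June 2026

Launch occurs: Jan 23, 2026.
The spacecraft separates from the upper stage: Jan 23, 2026 + 23 days = Feb 15, 2026.
The first trajectory-correction burn executes: Feb 15, 2026 + 28 days = Mar 15, 2026.
The cruise phase begins: Mar 15, 2026 + 15 days = Mar 30, 2026.
Orbit insertion is achieved: Mar 30, 2026 + 29 days = Apr 28, 2026.
The first science data is downlinked: Apr 28, 2026 + 40 days = Jun 7, 2026.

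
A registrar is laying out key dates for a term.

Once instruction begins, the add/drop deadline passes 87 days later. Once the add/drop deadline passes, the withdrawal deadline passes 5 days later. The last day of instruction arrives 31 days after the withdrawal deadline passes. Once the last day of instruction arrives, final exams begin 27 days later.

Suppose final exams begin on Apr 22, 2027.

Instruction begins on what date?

Final exams begin: Apr 22, 2027.
The last day of instruction arrives: Apr 22, 2027 − 27 days = Mar 26, 2027.
The withdrawal deadline passes: Mar 26, 2027 − 31 days = Feb 23, 2027.
The add/drop deadline passes: Feb 23, 2027 − 5 days = Feb 18, 2027.
Instruction begins: Feb 18, 2027 − 87 days = Nov 23, 2026.

Nov 23, 2026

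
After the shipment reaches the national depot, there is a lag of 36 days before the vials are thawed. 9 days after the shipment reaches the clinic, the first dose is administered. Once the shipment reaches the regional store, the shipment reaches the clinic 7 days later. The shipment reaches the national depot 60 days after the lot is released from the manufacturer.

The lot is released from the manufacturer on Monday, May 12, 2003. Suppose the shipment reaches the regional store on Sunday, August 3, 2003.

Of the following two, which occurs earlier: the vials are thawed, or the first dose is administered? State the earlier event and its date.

The vials are thawed — Saturday, August 16, 2003

The lot is released from the manufacturer: May 12, 2003.
The shipment reaches the national depot: May 12, 2003 + 60 days = Jul 11, 2003.
The vials are thawed: Jul 11, 2003 + 36 days = Aug 16, 2003.
The shipment reaches the regional store: Aug 3, 2003.
The shipment reaches the clinic: Aug 3, 2003 + 7 days = Aug 10, 2003.
The first dose is administered: Aug 10, 2003 + 9 days = Aug 19, 2003.
Comparing: the vials are thawed on Aug 16, 2003 vs the first dose is administered on Aug 19, 2003. Earlier: the vials are thawed.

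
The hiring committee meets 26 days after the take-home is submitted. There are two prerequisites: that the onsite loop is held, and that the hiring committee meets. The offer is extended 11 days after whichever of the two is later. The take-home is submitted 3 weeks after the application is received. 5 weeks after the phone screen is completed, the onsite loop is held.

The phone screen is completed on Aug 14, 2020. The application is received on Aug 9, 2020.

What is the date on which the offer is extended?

The phone screen is completed: Aug 14, 2020.
The onsite loop is held: Aug 14, 2020 + 5 weeks = Sep 18, 2020.
The application is received: Aug 9, 2020.
The take-home is submitted: Aug 9, 2020 + 3 weeks = Aug 30, 2020.
The hiring committee meets: Aug 30, 2020 + 26 days = Sep 25, 2020.
Both prerequisites met — the onsite loop is held (Sep 18, 2020), the hiring committee meets (Sep 25, 2020); the later is Sep 25, 2020.
The offer is extended: Sep 25, 2020 + 11 days = Oct 6, 2020.

Oct 6, 2020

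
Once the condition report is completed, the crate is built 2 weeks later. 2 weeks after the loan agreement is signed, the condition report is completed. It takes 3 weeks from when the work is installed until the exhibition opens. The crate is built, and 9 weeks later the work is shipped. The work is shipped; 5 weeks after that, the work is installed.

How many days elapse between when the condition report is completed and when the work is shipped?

77 days

Causal path: the condition report is completed → the crate is built → the work is shipped.
Total delay along the path: 2 + 9 weeks = 11 weeks = 77 days.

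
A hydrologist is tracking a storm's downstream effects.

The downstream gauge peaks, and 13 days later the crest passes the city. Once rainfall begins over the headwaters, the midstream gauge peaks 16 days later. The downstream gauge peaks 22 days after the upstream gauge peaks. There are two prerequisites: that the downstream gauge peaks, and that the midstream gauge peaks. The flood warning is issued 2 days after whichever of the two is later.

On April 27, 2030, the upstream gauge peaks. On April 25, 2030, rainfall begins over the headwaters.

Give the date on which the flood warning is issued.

The upstream gauge peaks: Apr 27, 2030.
The downstream gauge peaks: Apr 27, 2030 + 22 days = May 19, 2030.
Rainfall begins over the headwaters: Apr 25, 2030.
The midstream gauge peaks: Apr 25, 2030 + 16 days = May 11, 2030.
Both prerequisites met — the downstream gauge peaks (May 19, 2030), the midstream gauge peaks (May 11, 2030); the later is May 19, 2030.
The flood warning is issued: May 19, 2030 + 2 days = May 21, 2030.

May 21, 2030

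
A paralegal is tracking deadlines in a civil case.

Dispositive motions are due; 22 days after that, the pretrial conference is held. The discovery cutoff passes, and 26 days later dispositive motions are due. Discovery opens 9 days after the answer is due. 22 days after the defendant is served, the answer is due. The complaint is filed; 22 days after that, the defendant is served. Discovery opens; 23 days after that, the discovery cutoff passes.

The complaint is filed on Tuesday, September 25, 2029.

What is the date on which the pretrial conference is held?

Sunday, January 27, 2030

The complaint is filed: Sep 25, 2029.
The defendant is served: Sep 25, 2029 + 22 days = Oct 17, 2029.
The answer is due: Oct 17, 2029 + 22 days = Nov 8, 2029.
Discovery opens: Nov 8, 2029 + 9 days = Nov 17, 2029.
The discovery cutoff passes: Nov 17, 2029 + 23 days = Dec 10, 2029.
Dispositive motions are due: Dec 10, 2029 + 26 days = Jan 5, 2030.
The pretrial conference is held: Jan 5, 2030 + 22 days = Jan 27, 2030.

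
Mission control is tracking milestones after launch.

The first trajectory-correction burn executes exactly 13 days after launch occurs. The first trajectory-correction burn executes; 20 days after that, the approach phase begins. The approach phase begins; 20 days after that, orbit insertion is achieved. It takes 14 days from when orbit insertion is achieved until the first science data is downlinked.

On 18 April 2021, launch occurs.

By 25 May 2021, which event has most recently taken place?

The approach phase begins

Launch occurs: Apr 18, 2021.
The first trajectory-correction burn executes: Apr 18, 2021 + 13 days = May 1, 2021.
The approach phase begins: May 1, 2021 + 20 days = May 21, 2021.
Orbit insertion is achieved: May 21, 2021 + 20 days = Jun 10, 2021.
The first science data is downlinked: Jun 10, 2021 + 14 days = Jun 24, 2021.
May 25, 2021 falls between when the approach phase begins (May 21, 2021) and when orbit insertion is achieved (Jun 10, 2021).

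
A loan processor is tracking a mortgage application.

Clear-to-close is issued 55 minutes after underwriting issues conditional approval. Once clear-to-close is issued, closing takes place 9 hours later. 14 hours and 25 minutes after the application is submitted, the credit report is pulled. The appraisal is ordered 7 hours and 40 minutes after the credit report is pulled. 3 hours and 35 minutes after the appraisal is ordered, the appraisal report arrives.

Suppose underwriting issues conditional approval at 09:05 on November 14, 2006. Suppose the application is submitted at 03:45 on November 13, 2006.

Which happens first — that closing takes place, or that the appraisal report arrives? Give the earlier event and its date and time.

The appraisal report arrives — 05:25 on November 14, 2006

Underwriting issues conditional approval: 09:05 Nov 14, 2006.
Clear-to-close is issued: 09:05 Nov 14, 2006 + 55m = 10:00 Nov 14, 2006.
Closing takes place: 10:00 Nov 14, 2006 + 9h = 19:00 Nov 14, 2006.
The application is submitted: 03:45 Nov 13, 2006.
The credit report is pulled: 03:45 Nov 13, 2006 + 14h25m = 18:10 Nov 13, 2006.
The appraisal is ordered: 18:10 Nov 13, 2006 + 7h40m = 01:50 Nov 14, 2006.
The appraisal report arrives: 01:50 Nov 14, 2006 + 3h35m = 05:25 Nov 14, 2006.
Comparing: closing takes place at 19:00 Nov 14, 2006 vs the appraisal report arrives at 05:25 Nov 14, 2006. Earlier: the appraisal report arrives.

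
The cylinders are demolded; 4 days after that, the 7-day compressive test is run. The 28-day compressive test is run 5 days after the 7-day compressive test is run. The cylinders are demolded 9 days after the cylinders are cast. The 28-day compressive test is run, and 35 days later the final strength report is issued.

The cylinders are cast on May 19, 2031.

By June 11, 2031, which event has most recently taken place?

The 28-day compressive test is run

The cylinders are cast: May 19, 2031.
The cylinders are demolded: May 19, 2031 + 9 days = May 28, 2031.
The 7-day compressive test is run: May 28, 2031 + 4 days = Jun 1, 2031.
The 28-day compressive test is run: Jun 1, 2031 + 5 days = Jun 6, 2031.
The final strength report is issued: Jun 6, 2031 + 35 days = Jul 11, 2031.
Jun 11, 2031 falls between when the 28-day compressive test is run (Jun 6, 2031) and when the final strength report is issued (Jul 11, 2031).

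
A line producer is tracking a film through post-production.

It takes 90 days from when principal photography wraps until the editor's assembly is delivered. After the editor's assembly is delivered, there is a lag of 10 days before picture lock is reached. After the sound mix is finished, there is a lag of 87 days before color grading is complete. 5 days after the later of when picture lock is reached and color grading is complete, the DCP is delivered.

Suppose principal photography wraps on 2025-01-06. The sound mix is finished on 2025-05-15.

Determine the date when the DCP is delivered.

2025-08-15

Principal photography wraps: Jan 6, 2025.
The editor's assembly is delivered: Jan 6, 2025 + 90 days = Apr 6, 2025.
Picture lock is reached: Apr 6, 2025 + 10 days = Apr 16, 2025.
The sound mix is finished: May 15, 2025.
Color grading is complete: May 15, 2025 + 87 days = Aug 10, 2025.
Both prerequisites met — picture lock is reached (Apr 16, 2025), color grading is complete (Aug 10, 2025); the later is Aug 10, 2025.
The DCP is delivered: Aug 10, 2025 + 5 days = Aug 15, 2025.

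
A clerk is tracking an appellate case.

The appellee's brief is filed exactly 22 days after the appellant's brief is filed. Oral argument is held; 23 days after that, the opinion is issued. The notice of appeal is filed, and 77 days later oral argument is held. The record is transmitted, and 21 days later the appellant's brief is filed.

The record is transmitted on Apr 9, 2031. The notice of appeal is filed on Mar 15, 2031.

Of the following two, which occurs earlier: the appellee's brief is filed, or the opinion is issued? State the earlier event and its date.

The appellee's brief is filed — May 22, 2031

The record is transmitted: Apr 9, 2031.
The appellant's brief is filed: Apr 9, 2031 + 21 days = Apr 30, 2031.
The appellee's brief is filed: Apr 30, 2031 + 22 days = May 22, 2031.
The notice of appeal is filed: Mar 15, 2031.
Oral argument is held: Mar 15, 2031 + 77 days = May 31, 2031.
The opinion is issued: May 31, 2031 + 23 days = Jun 23, 2031.
Comparing: the appellee's brief is filed on May 22, 2031 vs the opinion is issued on Jun 23, 2031. Earlier: the appellee's brief is filed.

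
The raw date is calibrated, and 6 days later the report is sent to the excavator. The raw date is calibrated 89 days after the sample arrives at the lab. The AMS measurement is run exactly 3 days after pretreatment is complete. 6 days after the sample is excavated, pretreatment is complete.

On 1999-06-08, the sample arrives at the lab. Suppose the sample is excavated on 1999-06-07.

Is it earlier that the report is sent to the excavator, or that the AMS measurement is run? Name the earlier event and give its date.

The sample arrives at the lab: Jun 8, 1999.
The raw date is calibrated: Jun 8, 1999 + 89 days = Sep 5, 1999.
The report is sent to the excavator: Sep 5, 1999 + 6 days = Sep 11, 1999.
The sample is excavated: Jun 7, 1999.
Pretreatment is complete: Jun 7, 1999 + 6 days = Jun 13, 1999.
The AMS measurement is run: Jun 13, 1999 + 3 days = Jun 16, 1999.
Comparing: the report is sent to the excavator on Sep 11, 1999 vs the AMS measurement is run on Jun 16, 1999. Earlier: the AMS measurement is run.

The AMS measurement is run — 1999-06-16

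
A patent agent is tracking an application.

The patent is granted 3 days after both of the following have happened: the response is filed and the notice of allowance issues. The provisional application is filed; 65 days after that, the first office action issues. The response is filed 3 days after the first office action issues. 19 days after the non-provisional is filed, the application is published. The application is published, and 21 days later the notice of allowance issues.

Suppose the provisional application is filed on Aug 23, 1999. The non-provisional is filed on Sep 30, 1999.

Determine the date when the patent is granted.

The provisional application is filed: Aug 23, 1999.
The first office action issues: Aug 23, 1999 + 65 days = Oct 27, 1999.
The response is filed: Oct 27, 1999 + 3 days = Oct 30, 1999.
The non-provisional is filed: Sep 30, 1999.
The application is published: Sep 30, 1999 + 19 days = Oct 19, 1999.
The notice of allowance issues: Oct 19, 1999 + 21 days = Nov 9, 1999.
Both prerequisites met — the response is filed (Oct 30, 1999), the notice of allowance issues (Nov 9, 1999); the later is Nov 9, 1999.
The patent is granted: Nov 9, 1999 + 3 days = Nov 12, 1999.

Nov 12, 1999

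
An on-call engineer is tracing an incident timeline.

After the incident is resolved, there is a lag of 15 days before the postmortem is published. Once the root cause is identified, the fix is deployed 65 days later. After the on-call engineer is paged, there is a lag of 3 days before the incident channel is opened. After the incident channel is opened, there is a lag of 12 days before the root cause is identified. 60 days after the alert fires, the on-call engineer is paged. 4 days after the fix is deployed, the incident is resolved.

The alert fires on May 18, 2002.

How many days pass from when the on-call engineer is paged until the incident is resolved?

Causal path: the on-call engineer is paged → the incident channel is opened → the root cause is identified → the fix is deployed → the incident is resolved.
Total delay along the path: 3 + 12 + 65 + 4 = 84 days.

84 days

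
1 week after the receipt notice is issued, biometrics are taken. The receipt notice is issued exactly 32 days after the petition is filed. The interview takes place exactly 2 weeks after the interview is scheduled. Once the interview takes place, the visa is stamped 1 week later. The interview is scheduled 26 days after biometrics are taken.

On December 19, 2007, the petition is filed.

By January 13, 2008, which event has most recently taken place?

The petition is filed

The petition is filed: Dec 19, 2007.
The receipt notice is issued: Dec 19, 2007 + 32 days = Jan 20, 2008.
Biometrics are taken: Jan 20, 2008 + 1 week = Jan 27, 2008.
The interview is scheduled: Jan 27, 2008 + 26 days = Feb 22, 2008.
The interview takes place: Feb 22, 2008 + 2 weeks = Mar 7, 2008.
The visa is stamped: Mar 7, 2008 + 1 week = Mar 14, 2008.
Jan 13, 2008 falls between when the petition is filed (Dec 19, 2007) and when the receipt notice is issued (Jan 20, 2008).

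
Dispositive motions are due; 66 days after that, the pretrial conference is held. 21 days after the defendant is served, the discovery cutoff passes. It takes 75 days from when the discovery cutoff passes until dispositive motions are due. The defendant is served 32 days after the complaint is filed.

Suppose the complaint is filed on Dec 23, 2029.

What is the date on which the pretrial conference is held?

Jul 5, 2030

The complaint is filed: Dec 23, 2029.
The defendant is served: Dec 23, 2029 + 32 days = Jan 24, 2030.
The discovery cutoff passes: Jan 24, 2030 + 21 days = Feb 14, 2030.
Dispositive motions are due: Feb 14, 2030 + 75 days = Apr 30, 2030.
The pretrial conference is held: Apr 30, 2030 + 66 days = Jul 5, 2030.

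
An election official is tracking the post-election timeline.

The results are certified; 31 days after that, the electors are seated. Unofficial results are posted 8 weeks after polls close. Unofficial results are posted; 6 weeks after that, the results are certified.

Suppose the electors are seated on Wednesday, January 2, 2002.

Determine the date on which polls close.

Sunday, August 26, 2001

The electors are seated: Jan 2, 2002.
The results are certified: Jan 2, 2002 − 31 days = Dec 2, 2001.
Unofficial results are posted: Dec 2, 2001 − 6 weeks = Oct 21, 2001.
Polls close: Oct 21, 2001 − 8 weeks = Aug 26, 2001.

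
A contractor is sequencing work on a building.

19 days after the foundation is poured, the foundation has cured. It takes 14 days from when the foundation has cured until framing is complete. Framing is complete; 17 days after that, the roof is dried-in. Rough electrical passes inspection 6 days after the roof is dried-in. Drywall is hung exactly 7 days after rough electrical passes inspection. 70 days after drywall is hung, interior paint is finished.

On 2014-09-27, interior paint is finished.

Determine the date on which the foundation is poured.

Interior paint is finished: Sep 27, 2014.
Drywall is hung: Sep 27, 2014 − 70 days = Jul 19, 2014.
Rough electrical passes inspection: Jul 19, 2014 − 7 days = Jul 12, 2014.
The roof is dried-in: Jul 12, 2014 − 6 days = Jul 6, 2014.
Framing is complete: Jul 6, 2014 − 17 days = Jun 19, 2014.
The foundation has cured: Jun 19, 2014 − 14 days = Jun 5, 2014.
The foundation is poured: Jun 5, 2014 − 19 days = May 17, 2014.

2014-05-17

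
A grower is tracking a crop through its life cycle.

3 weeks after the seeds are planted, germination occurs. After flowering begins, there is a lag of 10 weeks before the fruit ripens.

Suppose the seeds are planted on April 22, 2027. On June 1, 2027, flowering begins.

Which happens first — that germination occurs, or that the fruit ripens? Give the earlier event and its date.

Germination occurs — May 13, 2027

The seeds are planted: Apr 22, 2027.
Germination occurs: Apr 22, 2027 + 3 weeks = May 13, 2027.
Flowering begins: Jun 1, 2027.
The fruit ripens: Jun 1, 2027 + 10 weeks = Aug 10, 2027.
Comparing: germination occurs on May 13, 2027 vs the fruit ripens on Aug 10, 2027. Earlier: germination occurs.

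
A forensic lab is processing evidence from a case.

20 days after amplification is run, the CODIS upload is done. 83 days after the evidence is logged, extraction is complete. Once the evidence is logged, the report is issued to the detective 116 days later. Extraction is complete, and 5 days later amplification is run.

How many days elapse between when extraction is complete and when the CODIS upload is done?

Causal path: extraction is complete → amplification is run → the CODIS upload is done.
Total delay along the path: 5 + 20 = 25 days.

25 days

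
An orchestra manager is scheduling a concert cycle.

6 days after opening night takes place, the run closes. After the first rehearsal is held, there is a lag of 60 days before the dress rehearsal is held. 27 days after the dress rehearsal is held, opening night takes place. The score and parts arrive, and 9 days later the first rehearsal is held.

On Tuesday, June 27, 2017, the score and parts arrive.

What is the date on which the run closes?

The score and parts arrive: Jun 27, 2017.
The first rehearsal is held: Jun 27, 2017 + 9 days = Jul 6, 2017.
The dress rehearsal is held: Jul 6, 2017 + 60 days = Sep 4, 2017.
Opening night takes place: Sep 4, 2017 + 27 days = Oct 1, 2017.
The run closes: Oct 1, 2017 + 6 days = Oct 7, 2017.

Saturday, October 7, 2017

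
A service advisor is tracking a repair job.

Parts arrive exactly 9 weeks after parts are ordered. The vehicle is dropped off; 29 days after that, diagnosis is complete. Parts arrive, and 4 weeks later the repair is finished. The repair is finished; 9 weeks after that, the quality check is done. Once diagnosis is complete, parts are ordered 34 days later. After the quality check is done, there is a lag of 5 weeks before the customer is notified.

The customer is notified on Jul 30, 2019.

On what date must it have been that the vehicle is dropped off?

The customer is notified: Jul 30, 2019.
The quality check is done: Jul 30, 2019 − 5 weeks = Jun 25, 2019.
The repair is finished: Jun 25, 2019 − 9 weeks = Apr 23, 2019.
Parts arrive: Apr 23, 2019 − 4 weeks = Mar 26, 2019.
Parts are ordered: Mar 26, 2019 − 9 weeks = Jan 22, 2019.
Diagnosis is complete: Jan 22, 2019 − 34 days = Dec 19, 2018.
The vehicle is dropped off: Dec 19, 2018 − 29 days = Nov 20, 2018.

Nov 20, 2018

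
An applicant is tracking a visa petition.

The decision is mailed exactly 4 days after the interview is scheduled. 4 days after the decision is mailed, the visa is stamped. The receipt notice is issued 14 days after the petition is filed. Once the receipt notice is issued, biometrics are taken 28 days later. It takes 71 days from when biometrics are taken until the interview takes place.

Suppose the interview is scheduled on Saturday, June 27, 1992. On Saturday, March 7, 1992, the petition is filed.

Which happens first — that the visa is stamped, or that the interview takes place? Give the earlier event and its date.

The interview takes place — Sunday, June 28, 1992

The interview is scheduled: Jun 27, 1992.
The decision is mailed: Jun 27, 1992 + 4 days = Jul 1, 1992.
The visa is stamped: Jul 1, 1992 + 4 days = Jul 5, 1992.
The petition is filed: Mar 7, 1992.
The receipt notice is issued: Mar 7, 1992 + 14 days = Mar 21, 1992.
Biometrics are taken: Mar 21, 1992 + 28 days = Apr 18, 1992.
The interview takes place: Apr 18, 1992 + 71 days = Jun 28, 1992.
Comparing: the visa is stamped on Jul 5, 1992 vs the interview takes place on Jun 28, 1992. Earlier: the interview takes place.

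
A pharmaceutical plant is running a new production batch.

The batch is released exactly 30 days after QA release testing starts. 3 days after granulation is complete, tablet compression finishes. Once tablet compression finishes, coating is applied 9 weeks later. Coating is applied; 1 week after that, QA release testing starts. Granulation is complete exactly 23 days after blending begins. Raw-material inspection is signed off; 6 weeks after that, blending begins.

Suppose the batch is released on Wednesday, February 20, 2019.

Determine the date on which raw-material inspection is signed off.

Wednesday, September 5, 2018

The batch is released: Feb 20, 2019.
QA release testing starts: Feb 20, 2019 − 30 days = Jan 21, 2019.
Coating is applied: Jan 21, 2019 − 1 week = Jan 14, 2019.
Tablet compression finishes: Jan 14, 2019 − 9 weeks = Nov 12, 2018.
Granulation is complete: Nov 12, 2018 − 3 days = Nov 9, 2018.
Blending begins: Nov 9, 2018 − 23 days = Oct 17, 2018.
Raw-material inspection is signed off: Oct 17, 2018 − 6 weeks = Sep 5, 2018.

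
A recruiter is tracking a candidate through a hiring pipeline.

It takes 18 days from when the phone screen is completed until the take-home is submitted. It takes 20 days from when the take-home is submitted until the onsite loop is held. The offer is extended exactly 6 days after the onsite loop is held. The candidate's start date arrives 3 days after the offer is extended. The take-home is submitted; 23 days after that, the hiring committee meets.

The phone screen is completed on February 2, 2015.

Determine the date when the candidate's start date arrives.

The phone screen is completed: Feb 2, 2015.
The take-home is submitted: Feb 2, 2015 + 18 days = Feb 20, 2015.
The onsite loop is held: Feb 20, 2015 + 20 days = Mar 12, 2015.
The offer is extended: Mar 12, 2015 + 6 days = Mar 18, 2015.
The candidate's start date arrives: Mar 18, 2015 + 3 days = Mar 21, 2015.

March 21, 2015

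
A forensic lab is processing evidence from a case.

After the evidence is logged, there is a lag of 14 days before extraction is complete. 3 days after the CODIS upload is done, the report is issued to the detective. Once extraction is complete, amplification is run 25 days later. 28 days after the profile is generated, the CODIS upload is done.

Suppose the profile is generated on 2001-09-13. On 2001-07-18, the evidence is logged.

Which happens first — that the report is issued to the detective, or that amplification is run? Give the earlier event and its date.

The profile is generated: Sep 13, 2001.
The CODIS upload is done: Sep 13, 2001 + 28 days = Oct 11, 2001.
The report is issued to the detective: Oct 11, 2001 + 3 days = Oct 14, 2001.
The evidence is logged: Jul 18, 2001.
Extraction is complete: Jul 18, 2001 + 14 days = Aug 1, 2001.
Amplification is run: Aug 1, 2001 + 25 days = Aug 26, 2001.
Comparing: the report is issued to the detective on Oct 14, 2001 vs amplification is run on Aug 26, 2001. Earlier: amplification is run.

Amplification is run — 2001-08-26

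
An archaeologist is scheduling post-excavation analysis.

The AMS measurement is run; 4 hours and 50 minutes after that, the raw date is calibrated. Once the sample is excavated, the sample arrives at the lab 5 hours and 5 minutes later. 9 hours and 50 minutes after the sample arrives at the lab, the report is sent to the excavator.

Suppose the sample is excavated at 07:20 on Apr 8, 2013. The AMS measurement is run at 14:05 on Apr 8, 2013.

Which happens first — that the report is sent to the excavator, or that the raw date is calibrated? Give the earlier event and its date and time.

The raw date is calibrated — 18:55 on Apr 8, 2013

The sample is excavated: 07:20 Apr 8, 2013.
The sample arrives at the lab: 07:20 Apr 8, 2013 + 5h05m = 12:25 Apr 8, 2013.
The report is sent to the excavator: 12:25 Apr 8, 2013 + 9h50m = 22:15 Apr 8, 2013.
The AMS measurement is run: 14:05 Apr 8, 2013.
The raw date is calibrated: 14:05 Apr 8, 2013 + 4h50m = 18:55 Apr 8, 2013.
Comparing: the report is sent to the excavator at 22:15 Apr 8, 2013 vs the raw date is calibrated at 18:55 Apr 8, 2013. Earlier: the raw date is calibrated.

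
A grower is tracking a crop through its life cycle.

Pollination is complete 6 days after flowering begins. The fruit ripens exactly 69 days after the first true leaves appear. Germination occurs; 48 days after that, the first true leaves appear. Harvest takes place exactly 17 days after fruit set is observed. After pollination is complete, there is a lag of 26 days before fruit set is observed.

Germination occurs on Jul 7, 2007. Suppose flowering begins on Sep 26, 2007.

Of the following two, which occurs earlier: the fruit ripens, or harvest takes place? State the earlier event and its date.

Germination occurs: Jul 7, 2007.
The first true leaves appear: Jul 7, 2007 + 48 days = Aug 24, 2007.
The fruit ripens: Aug 24, 2007 + 69 days = Nov 1, 2007.
Flowering begins: Sep 26, 2007.
Pollination is complete: Sep 26, 2007 + 6 days = Oct 2, 2007.
Fruit set is observed: Oct 2, 2007 + 26 days = Oct 28, 2007.
Harvest takes place: Oct 28, 2007 + 17 days = Nov 14, 2007.
Comparing: the fruit ripens on Nov 1, 2007 vs harvest takes place on Nov 14, 2007. Earlier: the fruit ripens.

The fruit ripens — Nov 1, 2007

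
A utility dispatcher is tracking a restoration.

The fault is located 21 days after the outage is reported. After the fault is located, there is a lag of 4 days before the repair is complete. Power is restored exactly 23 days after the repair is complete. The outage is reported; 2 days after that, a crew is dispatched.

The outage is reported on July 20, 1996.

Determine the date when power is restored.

September 6, 1996

The outage is reported: Jul 20, 1996.
The fault is located: Jul 20, 1996 + 21 days = Aug 10, 1996.
The repair is complete: Aug 10, 1996 + 4 days = Aug 14, 1996.
Power is restored: Aug 14, 1996 + 23 days = Sep 6, 1996.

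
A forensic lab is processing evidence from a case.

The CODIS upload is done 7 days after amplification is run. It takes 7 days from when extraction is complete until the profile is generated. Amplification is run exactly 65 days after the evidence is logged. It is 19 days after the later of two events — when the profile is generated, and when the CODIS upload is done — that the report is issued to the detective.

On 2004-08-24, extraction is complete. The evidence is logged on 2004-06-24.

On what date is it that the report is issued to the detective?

2004-09-23

Extraction is complete: Aug 24, 2004.
The profile is generated: Aug 24, 2004 + 7 days = Aug 31, 2004.
The evidence is logged: Jun 24, 2004.
Amplification is run: Jun 24, 2004 + 65 days = Aug 28, 2004.
The CODIS upload is done: Aug 28, 2004 + 7 days = Sep 4, 2004.
Both prerequisites met — the profile is generated (Aug 31, 2004), the CODIS upload is done (Sep 4, 2004); the later is Sep 4, 2004.
The report is issued to the detective: Sep 4, 2004 + 19 days = Sep 23, 2004.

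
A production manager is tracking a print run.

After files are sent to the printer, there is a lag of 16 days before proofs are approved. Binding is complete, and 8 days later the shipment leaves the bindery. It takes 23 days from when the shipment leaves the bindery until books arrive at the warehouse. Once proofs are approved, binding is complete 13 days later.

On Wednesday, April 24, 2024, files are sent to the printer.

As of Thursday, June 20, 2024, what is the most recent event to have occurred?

Files are sent to the printer: Apr 24, 2024.
Proofs are approved: Apr 24, 2024 + 16 days = May 10, 2024.
Binding is complete: May 10, 2024 + 13 days = May 23, 2024.
The shipment leaves the bindery: May 23, 2024 + 8 days = May 31, 2024.
Books arrive at the warehouse: May 31, 2024 + 23 days = Jun 23, 2024.
Jun 20, 2024 falls between when the shipment leaves the bindery (May 31, 2024) and when books arrive at the warehouse (Jun 23, 2024).

The shipment leaves the bindery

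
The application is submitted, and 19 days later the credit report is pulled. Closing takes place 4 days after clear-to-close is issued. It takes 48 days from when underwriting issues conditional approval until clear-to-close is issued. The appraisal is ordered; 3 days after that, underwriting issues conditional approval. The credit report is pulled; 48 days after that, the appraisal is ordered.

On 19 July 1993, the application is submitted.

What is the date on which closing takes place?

18 November 1993

The application is submitted: Jul 19, 1993.
The credit report is pulled: Jul 19, 1993 + 19 days = Aug 7, 1993.
The appraisal is ordered: Aug 7, 1993 + 48 days = Sep 24, 1993.
Underwriting issues conditional approval: Sep 24, 1993 + 3 days = Sep 27, 1993.
Clear-to-close is issued: Sep 27, 1993 + 48 days = Nov 14, 1993.
Closing takes place: Nov 14, 1993 + 4 days = Nov 18, 1993.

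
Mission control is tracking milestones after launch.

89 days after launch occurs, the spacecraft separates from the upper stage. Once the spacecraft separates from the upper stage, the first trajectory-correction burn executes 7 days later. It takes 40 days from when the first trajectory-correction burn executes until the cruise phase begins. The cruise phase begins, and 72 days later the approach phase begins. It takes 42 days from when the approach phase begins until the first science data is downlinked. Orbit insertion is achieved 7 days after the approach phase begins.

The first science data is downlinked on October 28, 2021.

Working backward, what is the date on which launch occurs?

February 20, 2021

The first science data is downlinked: Oct 28, 2021.
The approach phase begins: Oct 28, 2021 − 42 days = Sep 16, 2021.
The cruise phase begins: Sep 16, 2021 − 72 days = Jul 6, 2021.
The first trajectory-correction burn executes: Jul 6, 2021 − 40 days = May 27, 2021.
The spacecraft separates from the upper stage: May 27, 2021 − 7 days = May 20, 2021.
Launch occurs: May 20, 2021 − 89 days = Feb 20, 2021.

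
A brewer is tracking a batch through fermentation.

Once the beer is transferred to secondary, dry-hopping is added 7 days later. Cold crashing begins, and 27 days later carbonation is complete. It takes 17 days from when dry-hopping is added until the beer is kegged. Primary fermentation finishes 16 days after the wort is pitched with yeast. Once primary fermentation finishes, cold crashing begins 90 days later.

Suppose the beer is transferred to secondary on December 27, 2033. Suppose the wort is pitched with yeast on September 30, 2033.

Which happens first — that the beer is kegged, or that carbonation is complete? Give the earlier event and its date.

The beer is transferred to secondary: Dec 27, 2033.
Dry-hopping is added: Dec 27, 2033 + 7 days = Jan 3, 2034.
The beer is kegged: Jan 3, 2034 + 17 days = Jan 20, 2034.
The wort is pitched with yeast: Sep 30, 2033.
Primary fermentation finishes: Sep 30, 2033 + 16 days = Oct 16, 2033.
Cold crashing begins: Oct 16, 2033 + 90 days = Jan 14, 2034.
Carbonation is complete: Jan 14, 2034 + 27 days = Feb 10, 2034.
Comparing: the beer is kegged on Jan 20, 2034 vs carbonation is complete on Feb 10, 2034. Earlier: the beer is kegged.

The beer is kegged — January 20, 2034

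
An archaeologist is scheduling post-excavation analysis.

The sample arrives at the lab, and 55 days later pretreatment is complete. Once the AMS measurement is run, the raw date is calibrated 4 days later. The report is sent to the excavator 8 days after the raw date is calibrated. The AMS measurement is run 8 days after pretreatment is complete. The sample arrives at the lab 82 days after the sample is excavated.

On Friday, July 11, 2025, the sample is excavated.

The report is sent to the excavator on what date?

Monday, December 15, 2025

The sample is excavated: Jul 11, 2025.
The sample arrives at the lab: Jul 11, 2025 + 82 days = Oct 1, 2025.
Pretreatment is complete: Oct 1, 2025 + 55 days = Nov 25, 2025.
The AMS measurement is run: Nov 25, 2025 + 8 days = Dec 3, 2025.
The raw date is calibrated: Dec 3, 2025 + 4 days = Dec 7, 2025.
The report is sent to the excavator: Dec 7, 2025 + 8 days = Dec 15, 2025.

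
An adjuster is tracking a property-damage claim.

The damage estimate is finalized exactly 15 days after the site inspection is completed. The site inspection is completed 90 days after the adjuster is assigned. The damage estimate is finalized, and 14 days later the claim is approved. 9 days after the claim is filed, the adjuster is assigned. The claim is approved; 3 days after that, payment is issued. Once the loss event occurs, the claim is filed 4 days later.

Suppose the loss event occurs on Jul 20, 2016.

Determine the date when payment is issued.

The loss event occurs: Jul 20, 2016.
The claim is filed: Jul 20, 2016 + 4 days = Jul 24, 2016.
The adjuster is assigned: Jul 24, 2016 + 9 days = Aug 2, 2016.
The site inspection is completed: Aug 2, 2016 + 90 days = Oct 31, 2016.
The damage estimate is finalized: Oct 31, 2016 + 15 days = Nov 15, 2016.
The claim is approved: Nov 15, 2016 + 14 days = Nov 29, 2016.
Payment is issued: Nov 29, 2016 + 3 days = Dec 2, 2016.

Dec 2, 2016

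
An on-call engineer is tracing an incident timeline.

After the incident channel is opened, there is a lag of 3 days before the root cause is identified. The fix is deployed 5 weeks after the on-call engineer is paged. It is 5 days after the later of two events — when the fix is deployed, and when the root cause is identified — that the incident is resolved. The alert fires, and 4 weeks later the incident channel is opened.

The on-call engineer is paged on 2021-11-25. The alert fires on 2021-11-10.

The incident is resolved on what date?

2022-01-04

The on-call engineer is paged: Nov 25, 2021.
The fix is deployed: Nov 25, 2021 + 5 weeks = Dec 30, 2021.
The alert fires: Nov 10, 2021.
The incident channel is opened: Nov 10, 2021 + 4 weeks = Dec 8, 2021.
The root cause is identified: Dec 8, 2021 + 3 days = Dec 11, 2021.
Both prerequisites met — the fix is deployed (Dec 30, 2021), the root cause is identified (Dec 11, 2021); the later is Dec 30, 2021.
The incident is resolved: Dec 30, 2021 + 5 days = Jan 4, 2022.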